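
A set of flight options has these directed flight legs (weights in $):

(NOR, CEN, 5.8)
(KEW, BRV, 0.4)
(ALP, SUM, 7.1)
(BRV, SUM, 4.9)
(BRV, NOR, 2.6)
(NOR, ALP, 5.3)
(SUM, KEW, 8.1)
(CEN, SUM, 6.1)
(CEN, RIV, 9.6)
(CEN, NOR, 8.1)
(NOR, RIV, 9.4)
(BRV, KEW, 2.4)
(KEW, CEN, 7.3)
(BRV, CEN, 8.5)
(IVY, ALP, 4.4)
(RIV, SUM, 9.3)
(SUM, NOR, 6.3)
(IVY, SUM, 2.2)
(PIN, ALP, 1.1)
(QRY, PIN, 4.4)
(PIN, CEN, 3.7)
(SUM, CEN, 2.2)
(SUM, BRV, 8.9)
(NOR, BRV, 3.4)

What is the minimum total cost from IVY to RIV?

$14

Settle nodes by increasing distance from IVY:
IVY: 0
SUM: 2.2  (via IVY)
CEN: 4.4  (via SUM)
ALP: 4.4  (via IVY)
NOR: 8.5  (via SUM)
KEW: 10.3  (via SUM)
BRV: 10.7  (via KEW)
RIV: 14  (via CEN)
Shortest route: IVY → SUM → CEN → RIV = $14.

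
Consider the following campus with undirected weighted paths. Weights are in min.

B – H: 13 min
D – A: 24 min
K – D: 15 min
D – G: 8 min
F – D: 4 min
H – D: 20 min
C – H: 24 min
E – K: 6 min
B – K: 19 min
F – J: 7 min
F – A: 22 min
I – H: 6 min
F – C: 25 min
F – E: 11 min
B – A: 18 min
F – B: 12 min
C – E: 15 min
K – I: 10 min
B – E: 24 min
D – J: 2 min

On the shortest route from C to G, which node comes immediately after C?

F

Compare a few routes:
C - F - D - G: 25+4+8 = 37
C - E - F - D - G: 15+11+4+8 = 38
C - F - J - D - G: 25+7+2+8 = 42
Cheapest is C - F - D - G at 37 min.
So from C the first move is to F.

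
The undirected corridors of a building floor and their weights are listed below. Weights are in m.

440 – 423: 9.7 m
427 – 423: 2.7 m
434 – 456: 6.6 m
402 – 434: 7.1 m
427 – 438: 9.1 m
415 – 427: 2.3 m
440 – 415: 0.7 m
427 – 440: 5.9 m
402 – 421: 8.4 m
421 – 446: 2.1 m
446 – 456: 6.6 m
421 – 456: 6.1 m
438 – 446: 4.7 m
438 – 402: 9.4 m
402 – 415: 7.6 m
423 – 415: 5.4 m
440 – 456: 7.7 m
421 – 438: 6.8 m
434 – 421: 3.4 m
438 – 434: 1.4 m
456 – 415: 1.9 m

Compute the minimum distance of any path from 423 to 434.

13.2 m

Compare a few routes:
423 → 427 → 415 → 456 → 434: 2.7+2.3+1.9+6.6 = 13.5
423 → 427 → 438 → 434: 2.7+9.1+1.4 = 13.2
423 → 415 → 456 → 434: 5.4+1.9+6.6 = 13.9
Cheapest is 423 → 427 → 438 → 434 at 13.2 m.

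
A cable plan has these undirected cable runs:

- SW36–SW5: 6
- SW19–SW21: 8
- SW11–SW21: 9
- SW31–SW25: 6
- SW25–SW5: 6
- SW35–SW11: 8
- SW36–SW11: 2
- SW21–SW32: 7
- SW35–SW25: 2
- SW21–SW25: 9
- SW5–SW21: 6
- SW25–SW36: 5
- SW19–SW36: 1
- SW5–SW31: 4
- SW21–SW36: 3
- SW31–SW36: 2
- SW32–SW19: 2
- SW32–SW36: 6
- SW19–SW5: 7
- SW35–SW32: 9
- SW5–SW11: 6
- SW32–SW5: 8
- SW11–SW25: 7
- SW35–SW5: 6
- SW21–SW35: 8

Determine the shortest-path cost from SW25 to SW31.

6

Enumerating some paths:
SW25 → SW31: 6 = 6
SW25 → SW36 → SW31: 5+2 = 7
SW25 → SW5 → SW31: 6+4 = 10
The minimum is 6 via SW25 → SW31.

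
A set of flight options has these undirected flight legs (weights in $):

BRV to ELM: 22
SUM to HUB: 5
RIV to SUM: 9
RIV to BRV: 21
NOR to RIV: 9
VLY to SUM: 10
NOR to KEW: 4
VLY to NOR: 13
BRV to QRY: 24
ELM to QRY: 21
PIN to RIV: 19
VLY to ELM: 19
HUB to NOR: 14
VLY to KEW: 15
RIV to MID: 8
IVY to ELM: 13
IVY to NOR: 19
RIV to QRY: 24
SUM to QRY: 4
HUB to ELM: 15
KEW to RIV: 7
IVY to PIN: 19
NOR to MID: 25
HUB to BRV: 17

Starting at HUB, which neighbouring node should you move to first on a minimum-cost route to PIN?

Compare a few routes:
HUB → NOR → RIV → PIN: 14+9+19 = 42
HUB → SUM → RIV → PIN: 5+9+19 = 33
HUB → NOR → KEW → RIV → PIN: 14+4+7+19 = 44
The minimum is $33 via HUB → SUM → RIV → PIN.
So from HUB the first move is to SUM.

SUM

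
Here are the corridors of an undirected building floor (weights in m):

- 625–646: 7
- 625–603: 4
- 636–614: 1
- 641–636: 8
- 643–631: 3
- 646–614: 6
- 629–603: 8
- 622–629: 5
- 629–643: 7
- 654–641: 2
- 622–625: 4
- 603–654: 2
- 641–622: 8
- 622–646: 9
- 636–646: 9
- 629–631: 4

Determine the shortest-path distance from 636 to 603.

Enumerating some paths:
636 → 641 → 654 → 603: 8+2+2 = 12
636 → 646 → 625 → 603: 9+7+4 = 20
636 → 614 → 646 → 625 → 603: 1+6+7+4 = 18
Cheapest is 636 → 641 → 654 → 603 at 12 m.

12 m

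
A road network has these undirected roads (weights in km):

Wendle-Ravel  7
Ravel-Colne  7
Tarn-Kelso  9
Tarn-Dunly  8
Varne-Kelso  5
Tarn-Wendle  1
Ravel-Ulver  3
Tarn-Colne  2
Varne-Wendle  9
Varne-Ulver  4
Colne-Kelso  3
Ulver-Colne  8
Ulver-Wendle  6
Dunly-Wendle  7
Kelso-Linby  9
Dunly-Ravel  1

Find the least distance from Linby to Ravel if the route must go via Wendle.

22 km

Shortest Linby→Wendle: Linby → Kelso → Colne → Tarn → Wendle = 15
Best Wendle to Ravel: Wendle → Ravel costing 7
Total via Wendle: 15 + 7 = 22 km.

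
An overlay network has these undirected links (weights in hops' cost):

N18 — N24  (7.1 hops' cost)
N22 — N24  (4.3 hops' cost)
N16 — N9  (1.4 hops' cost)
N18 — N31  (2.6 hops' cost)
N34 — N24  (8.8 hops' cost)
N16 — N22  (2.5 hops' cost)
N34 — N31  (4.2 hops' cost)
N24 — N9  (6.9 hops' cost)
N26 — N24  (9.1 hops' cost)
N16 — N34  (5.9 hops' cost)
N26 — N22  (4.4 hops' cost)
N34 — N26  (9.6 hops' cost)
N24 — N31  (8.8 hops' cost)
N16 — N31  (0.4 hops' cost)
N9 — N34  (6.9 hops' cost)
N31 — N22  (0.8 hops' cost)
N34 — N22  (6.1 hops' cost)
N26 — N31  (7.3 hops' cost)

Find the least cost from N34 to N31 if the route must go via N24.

13.9 hops' cost

Shortest N34→N24: N34 → N24 = 8.8
Shortest N24→N31: N24 → N22 → N31 = 5.1
Total via N24: 8.8 + 5.1 = 13.9 hops' cost.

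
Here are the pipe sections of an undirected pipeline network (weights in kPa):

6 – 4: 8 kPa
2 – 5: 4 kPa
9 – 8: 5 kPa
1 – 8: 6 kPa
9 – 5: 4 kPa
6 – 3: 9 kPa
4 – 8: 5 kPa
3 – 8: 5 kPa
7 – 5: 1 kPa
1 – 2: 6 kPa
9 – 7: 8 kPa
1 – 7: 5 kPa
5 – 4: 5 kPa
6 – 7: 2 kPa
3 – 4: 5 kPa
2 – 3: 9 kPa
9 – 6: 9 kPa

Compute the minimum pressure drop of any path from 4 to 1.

Compare a few routes:
4 → 8 → 1: 5+6 = 11
4 → 6 → 7 → 1: 8+2+5 = 15
The minimum is 11 kPa via 4 → 8 → 1.

11 kPa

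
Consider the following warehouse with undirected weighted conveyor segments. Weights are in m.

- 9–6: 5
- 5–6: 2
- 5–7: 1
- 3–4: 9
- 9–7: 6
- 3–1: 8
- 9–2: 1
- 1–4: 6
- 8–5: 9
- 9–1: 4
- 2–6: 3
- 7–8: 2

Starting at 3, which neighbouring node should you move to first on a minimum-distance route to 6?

Compare a few routes:
3–1–9–7–5–6: 8+4+6+1+2 = 21
3–1–9–6: 8+4+5 = 17
3–1–9–2–6: 8+4+1+3 = 16
3–4–1–9–2–6: 9+6+4+1+3 = 23
Cheapest is 3–1–9–2–6 at 16 m.
So from 3 the first move is to 1.

1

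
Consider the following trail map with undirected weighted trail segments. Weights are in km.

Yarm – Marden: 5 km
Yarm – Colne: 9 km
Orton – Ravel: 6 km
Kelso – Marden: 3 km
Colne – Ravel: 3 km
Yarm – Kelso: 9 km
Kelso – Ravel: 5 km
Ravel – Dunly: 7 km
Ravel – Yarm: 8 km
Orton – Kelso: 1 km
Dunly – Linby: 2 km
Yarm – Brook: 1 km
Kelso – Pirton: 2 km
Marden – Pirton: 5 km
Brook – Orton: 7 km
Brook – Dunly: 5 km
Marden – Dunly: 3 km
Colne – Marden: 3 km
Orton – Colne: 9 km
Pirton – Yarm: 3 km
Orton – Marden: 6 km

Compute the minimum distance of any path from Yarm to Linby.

8 km

Enumerating some paths:
Yarm–Pirton–Kelso–Marden–Dunly–Linby: 3+2+3+3+2 = 13
Yarm–Pirton–Marden–Dunly–Linby: 3+5+3+2 = 13
Yarm–Brook–Dunly–Linby: 1+5+2 = 8
Yarm–Marden–Dunly–Linby: 5+3+2 = 10
The minimum is 8 km via Yarm–Brook–Dunly–Linby.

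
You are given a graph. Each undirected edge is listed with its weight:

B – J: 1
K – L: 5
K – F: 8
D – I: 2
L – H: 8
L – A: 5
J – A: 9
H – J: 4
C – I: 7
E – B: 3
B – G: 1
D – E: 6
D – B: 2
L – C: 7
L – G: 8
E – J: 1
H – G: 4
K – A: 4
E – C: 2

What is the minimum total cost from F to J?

21

Running Dijkstra from F:
F: 0
K: 8  (via F)
A: 12  (via K)
L: 13  (via K)
C: 20  (via L)
G: 21  (via L)
H: 21  (via L)
J: 21  (via A)
Shortest route: F → K → A → J = 21.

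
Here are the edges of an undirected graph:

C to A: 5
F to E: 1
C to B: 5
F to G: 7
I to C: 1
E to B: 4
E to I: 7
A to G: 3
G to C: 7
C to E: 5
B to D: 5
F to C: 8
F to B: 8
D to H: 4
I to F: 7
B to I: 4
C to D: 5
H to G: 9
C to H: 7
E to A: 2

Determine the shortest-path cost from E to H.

12

Shortest distances from E:
E: 0
F: 1  (via E)
A: 2  (via E)
B: 4  (via E)
C: 5  (via E)
G: 5  (via A)
I: 6  (via C)
D: 9  (via B)
H: 12  (via C)
Shortest route: E–C–H = 12.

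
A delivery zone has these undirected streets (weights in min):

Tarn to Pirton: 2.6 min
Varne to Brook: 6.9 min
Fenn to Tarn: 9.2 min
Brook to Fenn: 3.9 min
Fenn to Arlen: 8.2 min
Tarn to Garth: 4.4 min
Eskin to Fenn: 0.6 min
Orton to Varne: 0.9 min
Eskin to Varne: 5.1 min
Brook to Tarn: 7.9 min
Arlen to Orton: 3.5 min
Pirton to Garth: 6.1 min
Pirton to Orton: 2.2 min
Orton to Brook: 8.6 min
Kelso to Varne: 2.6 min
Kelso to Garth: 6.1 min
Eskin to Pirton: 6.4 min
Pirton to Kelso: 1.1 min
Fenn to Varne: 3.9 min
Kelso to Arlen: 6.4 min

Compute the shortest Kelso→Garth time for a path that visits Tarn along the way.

Best Kelso to Tarn: Kelso → Pirton → Tarn costing 3.7
Shortest Tarn→Garth: Tarn → Garth = 4.4
Total via Tarn: 3.7 + 4.4 = 8.1 min.

8.1 min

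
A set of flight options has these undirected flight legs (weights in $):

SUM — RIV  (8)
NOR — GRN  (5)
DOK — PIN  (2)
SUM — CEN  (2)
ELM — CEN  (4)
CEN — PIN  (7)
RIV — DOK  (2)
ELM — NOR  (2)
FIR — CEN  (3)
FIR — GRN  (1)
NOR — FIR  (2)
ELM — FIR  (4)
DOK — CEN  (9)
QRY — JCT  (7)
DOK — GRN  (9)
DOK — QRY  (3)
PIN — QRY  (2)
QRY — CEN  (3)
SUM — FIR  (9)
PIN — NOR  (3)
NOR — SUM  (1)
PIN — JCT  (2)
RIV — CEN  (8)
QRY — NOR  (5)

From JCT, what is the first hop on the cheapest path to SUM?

PIN

Candidate routes:
JCT - PIN - NOR - SUM: 2+3+1 = 6
JCT - PIN - QRY - CEN - SUM: 2+2+3+2 = 9
Cheapest is JCT - PIN - NOR - SUM at $6.
So from JCT the first move is to PIN.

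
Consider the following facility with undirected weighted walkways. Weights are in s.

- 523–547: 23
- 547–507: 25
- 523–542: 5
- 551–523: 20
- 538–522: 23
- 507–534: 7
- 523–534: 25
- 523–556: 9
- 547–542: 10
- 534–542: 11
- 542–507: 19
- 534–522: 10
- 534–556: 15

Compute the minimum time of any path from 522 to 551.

Candidate routes:
522 → 534 → 556 → 523 → 551: 10+15+9+20 = 54
522 → 534 → 542 → 523 → 551: 10+11+5+20 = 46
522 → 534 → 523 → 551: 10+25+20 = 55
The minimum is 46 s via 522 → 534 → 542 → 523 → 551.

46 s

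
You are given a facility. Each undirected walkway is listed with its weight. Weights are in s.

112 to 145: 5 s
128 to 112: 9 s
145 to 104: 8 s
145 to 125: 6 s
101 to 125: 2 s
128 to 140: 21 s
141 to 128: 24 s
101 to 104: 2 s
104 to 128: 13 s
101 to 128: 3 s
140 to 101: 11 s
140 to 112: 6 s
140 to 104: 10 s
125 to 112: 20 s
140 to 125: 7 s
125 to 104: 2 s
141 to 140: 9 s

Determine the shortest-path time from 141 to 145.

20 s

Candidate routes:
141–140–125–145: 9+7+6 = 22
141–140–112–145: 9+6+5 = 20
141–140–125–104–145: 9+7+2+8 = 26
Cheapest is 141–140–112–145 at 20 s.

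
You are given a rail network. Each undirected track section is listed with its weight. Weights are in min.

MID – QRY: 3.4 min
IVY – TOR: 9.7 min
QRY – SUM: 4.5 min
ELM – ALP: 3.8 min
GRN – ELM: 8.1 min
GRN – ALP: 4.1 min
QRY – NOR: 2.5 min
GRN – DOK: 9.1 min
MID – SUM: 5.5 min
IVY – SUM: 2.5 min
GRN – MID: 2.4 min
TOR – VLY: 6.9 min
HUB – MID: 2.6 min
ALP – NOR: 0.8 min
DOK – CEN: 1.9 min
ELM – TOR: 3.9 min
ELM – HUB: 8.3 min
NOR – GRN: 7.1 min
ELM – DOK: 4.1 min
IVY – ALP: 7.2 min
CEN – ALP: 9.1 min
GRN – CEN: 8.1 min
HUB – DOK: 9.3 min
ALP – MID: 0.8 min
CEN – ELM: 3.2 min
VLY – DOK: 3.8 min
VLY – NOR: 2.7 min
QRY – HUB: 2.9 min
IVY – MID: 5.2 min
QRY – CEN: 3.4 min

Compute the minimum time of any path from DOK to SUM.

Candidate routes:
DOK–CEN–QRY–SUM: 1.9+3.4+4.5 = 9.8
DOK–VLY–NOR–QRY–SUM: 3.8+2.7+2.5+4.5 = 13.5
The minimum is 9.8 min via DOK–CEN–QRY–SUM.

9.8 min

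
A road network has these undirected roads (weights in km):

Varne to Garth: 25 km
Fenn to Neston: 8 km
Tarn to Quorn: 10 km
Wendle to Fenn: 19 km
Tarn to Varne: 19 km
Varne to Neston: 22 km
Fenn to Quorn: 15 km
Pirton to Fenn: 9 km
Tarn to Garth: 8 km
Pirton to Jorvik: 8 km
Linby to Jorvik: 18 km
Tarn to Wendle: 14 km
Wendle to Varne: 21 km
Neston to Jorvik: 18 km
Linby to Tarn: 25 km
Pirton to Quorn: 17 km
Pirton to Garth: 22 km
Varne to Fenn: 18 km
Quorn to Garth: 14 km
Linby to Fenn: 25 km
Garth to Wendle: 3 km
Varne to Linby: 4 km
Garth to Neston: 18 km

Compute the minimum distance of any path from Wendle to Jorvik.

33 km

Enumerating some paths:
Wendle–Fenn–Pirton–Jorvik: 19+9+8 = 36
Wendle–Garth–Pirton–Jorvik: 3+22+8 = 33
Cheapest is Wendle–Garth–Pirton–Jorvik at 33 km.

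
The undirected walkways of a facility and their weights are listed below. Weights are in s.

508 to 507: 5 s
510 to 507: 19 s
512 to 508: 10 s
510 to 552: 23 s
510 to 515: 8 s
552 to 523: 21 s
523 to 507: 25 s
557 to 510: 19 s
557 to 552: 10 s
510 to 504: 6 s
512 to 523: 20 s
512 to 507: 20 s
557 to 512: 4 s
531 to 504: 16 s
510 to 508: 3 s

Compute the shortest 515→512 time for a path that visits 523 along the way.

Shortest 515→523: 515 → 510 → 508 → 507 → 523 = 41
Shortest 523→512: 523 → 512 = 20
Total via 523: 41 + 20 = 61 s.

61 s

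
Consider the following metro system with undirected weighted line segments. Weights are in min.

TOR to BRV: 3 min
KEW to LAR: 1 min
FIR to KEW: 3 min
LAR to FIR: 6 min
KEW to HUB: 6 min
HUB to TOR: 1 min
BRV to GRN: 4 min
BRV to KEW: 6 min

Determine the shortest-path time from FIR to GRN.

13 min

Settle nodes by increasing distance from FIR:
FIR: 0
KEW: 3  (via FIR)
LAR: 4  (via KEW)
BRV: 9  (via KEW)
HUB: 9  (via KEW)
TOR: 10  (via HUB)
GRN: 13  (via BRV)
Shortest route: FIR–KEW–BRV–GRN = 13 min.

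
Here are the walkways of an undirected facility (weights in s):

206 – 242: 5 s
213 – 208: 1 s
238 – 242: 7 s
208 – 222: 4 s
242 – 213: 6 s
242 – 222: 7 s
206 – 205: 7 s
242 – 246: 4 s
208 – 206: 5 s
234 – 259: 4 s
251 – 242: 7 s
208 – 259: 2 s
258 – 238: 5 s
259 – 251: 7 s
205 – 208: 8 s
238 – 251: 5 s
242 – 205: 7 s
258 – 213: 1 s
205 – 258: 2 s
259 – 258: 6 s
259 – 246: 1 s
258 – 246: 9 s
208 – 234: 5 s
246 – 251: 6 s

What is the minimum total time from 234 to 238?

12 s

Settle nodes by increasing distance from 234:
234: 0
259: 4  (via 234)
208: 5  (via 234)
246: 5  (via 259)
213: 6  (via 208)
258: 7  (via 213)
222: 9  (via 208)
205: 9  (via 258)
242: 9  (via 246)
206: 10  (via 208)
251: 11  (via 259)
238: 12  (via 258)
Shortest route: 234–208–213–258–238 = 12 s.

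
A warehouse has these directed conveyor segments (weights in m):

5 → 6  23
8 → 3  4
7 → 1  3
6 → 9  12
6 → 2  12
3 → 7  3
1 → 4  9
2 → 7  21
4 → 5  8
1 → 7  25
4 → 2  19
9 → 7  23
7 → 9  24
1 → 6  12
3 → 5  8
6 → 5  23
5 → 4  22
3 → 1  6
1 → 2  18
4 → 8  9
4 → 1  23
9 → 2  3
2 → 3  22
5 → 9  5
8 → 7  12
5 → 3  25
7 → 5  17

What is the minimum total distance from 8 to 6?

Enumerating some paths:
8 - 3 - 1 - 6: 4+6+12 = 22
8 - 7 - 1 - 6: 12+3+12 = 27
The minimum is 22 m via 8 - 3 - 1 - 6.

22 m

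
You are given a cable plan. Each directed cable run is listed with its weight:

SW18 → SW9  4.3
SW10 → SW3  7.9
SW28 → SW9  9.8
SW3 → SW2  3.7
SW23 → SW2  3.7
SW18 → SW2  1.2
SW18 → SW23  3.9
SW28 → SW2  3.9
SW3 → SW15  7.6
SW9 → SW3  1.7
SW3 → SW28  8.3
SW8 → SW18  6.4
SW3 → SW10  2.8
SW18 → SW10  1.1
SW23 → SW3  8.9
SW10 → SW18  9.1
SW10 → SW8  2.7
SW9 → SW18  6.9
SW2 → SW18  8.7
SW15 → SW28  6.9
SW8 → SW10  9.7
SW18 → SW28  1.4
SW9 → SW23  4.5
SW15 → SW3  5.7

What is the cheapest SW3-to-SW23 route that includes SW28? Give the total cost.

Shortest SW3→SW28: SW3 → SW28 = 8.3
Shortest SW28→SW23: SW28 → SW9 → SW23 = 14.3
Total via SW28: 8.3 + 14.3 = 22.6.

22.6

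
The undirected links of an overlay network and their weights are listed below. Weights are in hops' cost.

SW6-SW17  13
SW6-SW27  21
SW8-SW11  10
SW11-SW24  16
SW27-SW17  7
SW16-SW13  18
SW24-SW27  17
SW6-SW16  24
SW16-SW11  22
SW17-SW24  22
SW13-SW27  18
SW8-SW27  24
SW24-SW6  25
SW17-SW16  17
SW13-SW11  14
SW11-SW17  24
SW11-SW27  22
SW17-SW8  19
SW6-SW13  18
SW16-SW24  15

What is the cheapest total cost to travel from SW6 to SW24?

Running Dijkstra from SW6:
SW6: 0
SW17: 13  (via SW6)
SW13: 18  (via SW6)
SW27: 20  (via SW17)
SW16: 24  (via SW6)
SW24: 25  (via SW6)
Shortest route: SW6–SW24 = 25 hops' cost.

25 hops' cost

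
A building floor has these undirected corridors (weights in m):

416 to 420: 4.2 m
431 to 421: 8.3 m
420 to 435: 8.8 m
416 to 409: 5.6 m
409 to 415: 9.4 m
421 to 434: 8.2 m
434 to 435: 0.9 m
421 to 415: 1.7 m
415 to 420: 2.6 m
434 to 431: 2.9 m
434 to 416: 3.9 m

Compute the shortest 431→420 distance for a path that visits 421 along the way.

Best 431 to 421: 431–421 costing 8.3
Best 421 to 420: 421–415–420 costing 4.3
Total via 421: 8.3 + 4.3 = 12.6 m.

12.6 m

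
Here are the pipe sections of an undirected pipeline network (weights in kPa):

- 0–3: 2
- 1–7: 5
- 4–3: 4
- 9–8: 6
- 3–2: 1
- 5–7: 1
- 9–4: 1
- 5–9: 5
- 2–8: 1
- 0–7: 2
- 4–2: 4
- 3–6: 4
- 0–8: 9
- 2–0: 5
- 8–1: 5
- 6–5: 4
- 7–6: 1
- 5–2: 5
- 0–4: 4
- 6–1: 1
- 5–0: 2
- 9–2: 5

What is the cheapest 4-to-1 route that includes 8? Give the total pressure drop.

10 kPa

Shortest 4→8: 4–2–8 = 5
Best 8 to 1: 8–1 costing 5
Total via 8: 5 + 5 = 10 kPa.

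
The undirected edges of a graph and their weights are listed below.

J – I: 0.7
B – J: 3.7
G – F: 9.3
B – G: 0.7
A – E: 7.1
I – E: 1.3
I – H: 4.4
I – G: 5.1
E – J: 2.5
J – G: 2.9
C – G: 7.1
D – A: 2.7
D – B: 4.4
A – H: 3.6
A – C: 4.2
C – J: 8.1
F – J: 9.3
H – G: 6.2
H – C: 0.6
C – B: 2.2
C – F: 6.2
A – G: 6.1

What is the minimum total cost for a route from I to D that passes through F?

22.8

Best I to F: I → J → F costing 10
Best F to D: F → C → B → D costing 12.8
Total via F: 10 + 12.8 = 22.8.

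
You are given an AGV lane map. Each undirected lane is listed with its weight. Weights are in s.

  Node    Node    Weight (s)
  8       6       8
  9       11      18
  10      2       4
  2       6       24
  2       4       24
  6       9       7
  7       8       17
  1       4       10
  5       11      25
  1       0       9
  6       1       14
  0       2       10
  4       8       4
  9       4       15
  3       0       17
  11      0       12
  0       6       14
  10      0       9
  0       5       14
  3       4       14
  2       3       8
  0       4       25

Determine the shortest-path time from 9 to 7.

Enumerating some paths:
9 - 4 - 8 - 7: 15+4+17 = 36
9 - 6 - 1 - 4 - 8 - 7: 7+14+10+4+17 = 52
9 - 6 - 0 - 1 - 4 - 8 - 7: 7+14+9+10+4+17 = 61
9 - 6 - 8 - 7: 7+8+17 = 32
The minimum is 32 s via 9 - 6 - 8 - 7.

32 s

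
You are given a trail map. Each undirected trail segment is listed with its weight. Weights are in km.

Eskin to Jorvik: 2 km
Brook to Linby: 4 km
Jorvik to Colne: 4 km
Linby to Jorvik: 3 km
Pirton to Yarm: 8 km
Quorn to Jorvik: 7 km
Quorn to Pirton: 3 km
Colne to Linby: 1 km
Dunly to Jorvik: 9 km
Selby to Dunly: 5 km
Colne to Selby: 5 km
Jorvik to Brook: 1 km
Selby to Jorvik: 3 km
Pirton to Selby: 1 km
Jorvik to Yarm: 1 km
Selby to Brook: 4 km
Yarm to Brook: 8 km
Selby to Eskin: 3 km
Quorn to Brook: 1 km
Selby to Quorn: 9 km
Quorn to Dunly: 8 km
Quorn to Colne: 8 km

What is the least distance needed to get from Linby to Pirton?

Compare a few routes:
Linby → Jorvik → Brook → Quorn → Pirton: 3+1+1+3 = 8
Linby → Brook → Quorn → Pirton: 4+1+3 = 8
Linby → Colne → Selby → Pirton: 1+5+1 = 7
The minimum is 7 km via Linby → Colne → Selby → Pirton.

7 km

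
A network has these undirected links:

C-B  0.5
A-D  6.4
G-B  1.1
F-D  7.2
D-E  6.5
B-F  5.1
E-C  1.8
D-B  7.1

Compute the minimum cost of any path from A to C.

14

Candidate routes:
A → D → E → C: 6.4+6.5+1.8 = 14.7
A → D → B → C: 6.4+7.1+0.5 = 14
Cheapest is A → D → B → C at 14.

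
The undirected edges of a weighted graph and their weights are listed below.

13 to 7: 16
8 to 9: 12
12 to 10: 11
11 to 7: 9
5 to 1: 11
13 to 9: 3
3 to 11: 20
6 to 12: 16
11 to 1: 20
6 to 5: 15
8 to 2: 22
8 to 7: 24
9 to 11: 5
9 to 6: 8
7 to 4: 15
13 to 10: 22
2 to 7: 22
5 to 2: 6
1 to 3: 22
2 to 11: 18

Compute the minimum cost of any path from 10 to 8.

Running Dijkstra from 10:
10: 0
12: 11  (via 10)
13: 22  (via 10)
9: 25  (via 13)
6: 27  (via 12)
11: 30  (via 9)
8: 37  (via 9)
Shortest route: 10–13–9–8 = 37.

37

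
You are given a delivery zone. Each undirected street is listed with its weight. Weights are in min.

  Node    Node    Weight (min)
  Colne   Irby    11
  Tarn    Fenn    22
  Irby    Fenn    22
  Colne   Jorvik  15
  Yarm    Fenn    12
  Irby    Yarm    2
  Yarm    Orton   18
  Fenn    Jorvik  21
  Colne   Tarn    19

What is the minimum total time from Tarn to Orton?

50 min

Settle nodes by increasing distance from Tarn:
Tarn: 0
Colne: 19  (via Tarn)
Fenn: 22  (via Tarn)
Irby: 30  (via Colne)
Yarm: 32  (via Irby)
Jorvik: 34  (via Colne)
Orton: 50  (via Yarm)
Shortest route: Tarn → Colne → Irby → Yarm → Orton = 50 min.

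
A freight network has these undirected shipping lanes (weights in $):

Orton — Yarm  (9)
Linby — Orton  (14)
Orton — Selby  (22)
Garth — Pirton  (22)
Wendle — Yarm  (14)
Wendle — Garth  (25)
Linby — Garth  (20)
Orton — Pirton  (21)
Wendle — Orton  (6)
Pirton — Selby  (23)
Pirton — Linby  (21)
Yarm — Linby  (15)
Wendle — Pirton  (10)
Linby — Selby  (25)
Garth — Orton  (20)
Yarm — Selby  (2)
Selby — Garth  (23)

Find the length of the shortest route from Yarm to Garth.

Settle nodes by increasing distance from Yarm:
Yarm: 0
Selby: 2  (via Yarm)
Orton: 9  (via Yarm)
Wendle: 14  (via Yarm)
Linby: 15  (via Yarm)
Pirton: 24  (via Wendle)
Garth: 25  (via Selby)
Shortest route: Yarm–Selby–Garth = $25.

$25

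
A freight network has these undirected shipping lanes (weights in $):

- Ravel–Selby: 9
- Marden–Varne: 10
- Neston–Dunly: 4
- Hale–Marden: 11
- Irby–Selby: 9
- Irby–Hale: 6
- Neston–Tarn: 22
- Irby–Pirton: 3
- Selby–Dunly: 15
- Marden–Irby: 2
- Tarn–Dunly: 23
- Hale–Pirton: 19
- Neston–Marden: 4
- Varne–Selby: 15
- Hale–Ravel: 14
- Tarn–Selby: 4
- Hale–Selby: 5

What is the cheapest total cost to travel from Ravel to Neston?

$24

Compare a few routes:
Ravel–Selby–Irby–Marden–Neston: 9+9+2+4 = 24
Ravel–Selby–Hale–Irby–Marden–Neston: 9+5+6+2+4 = 26
Ravel–Hale–Irby–Marden–Neston: 14+6+2+4 = 26
The minimum is $24 via Ravel–Selby–Irby–Marden–Neston.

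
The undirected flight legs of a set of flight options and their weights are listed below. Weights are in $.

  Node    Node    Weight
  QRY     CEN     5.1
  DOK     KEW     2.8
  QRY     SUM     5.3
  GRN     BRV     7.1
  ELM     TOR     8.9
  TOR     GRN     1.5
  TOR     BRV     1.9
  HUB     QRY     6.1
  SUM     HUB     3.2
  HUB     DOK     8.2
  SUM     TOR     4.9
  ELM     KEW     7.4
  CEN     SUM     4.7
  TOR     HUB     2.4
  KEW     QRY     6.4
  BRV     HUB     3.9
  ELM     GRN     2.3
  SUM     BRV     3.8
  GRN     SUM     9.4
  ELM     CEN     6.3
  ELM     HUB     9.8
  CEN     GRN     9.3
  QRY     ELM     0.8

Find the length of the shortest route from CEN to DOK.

$14.3

Compare a few routes:
CEN → SUM → HUB → DOK: 4.7+3.2+8.2 = 16.1
CEN → QRY → KEW → DOK: 5.1+6.4+2.8 = 14.3
The minimum is $14.3 via CEN → QRY → KEW → DOK.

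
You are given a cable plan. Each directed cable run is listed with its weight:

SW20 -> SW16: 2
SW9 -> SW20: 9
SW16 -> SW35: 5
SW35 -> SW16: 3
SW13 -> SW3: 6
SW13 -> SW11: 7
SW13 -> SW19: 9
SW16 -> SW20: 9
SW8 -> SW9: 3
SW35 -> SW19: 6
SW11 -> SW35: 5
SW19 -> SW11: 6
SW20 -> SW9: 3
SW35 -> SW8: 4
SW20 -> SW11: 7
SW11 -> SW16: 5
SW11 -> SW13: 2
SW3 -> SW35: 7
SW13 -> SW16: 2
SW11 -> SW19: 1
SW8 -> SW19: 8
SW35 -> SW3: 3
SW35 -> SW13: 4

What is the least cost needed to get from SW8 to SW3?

Settle nodes by increasing distance from SW8:
SW8: 0
SW9: 3  (via SW8)
SW19: 8  (via SW8)
SW20: 12  (via SW9)
SW11: 14  (via SW19)
SW16: 14  (via SW20)
SW13: 16  (via SW11)
SW35: 19  (via SW11)
SW3: 22  (via SW13)
Shortest route: SW8–SW19–SW11–SW13–SW3 = 22.

22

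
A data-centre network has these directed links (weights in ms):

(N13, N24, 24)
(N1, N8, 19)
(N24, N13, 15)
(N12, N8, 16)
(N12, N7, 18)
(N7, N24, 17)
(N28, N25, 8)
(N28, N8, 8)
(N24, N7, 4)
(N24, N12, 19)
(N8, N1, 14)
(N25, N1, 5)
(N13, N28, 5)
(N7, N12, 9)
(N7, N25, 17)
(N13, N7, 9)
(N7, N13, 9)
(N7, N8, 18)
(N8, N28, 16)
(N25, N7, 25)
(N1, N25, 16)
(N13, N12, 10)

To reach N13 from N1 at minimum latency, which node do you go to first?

Candidate routes:
N1 - N25 - N7 - N24 - N13: 16+25+17+15 = 73
N1 - N8 - N28 - N25 - N7 - N13: 19+16+8+25+9 = 77
N1 - N8 - N28 - N25 - N7 - N24 - N13: 19+16+8+25+17+15 = 100
N1 - N25 - N7 - N13: 16+25+9 = 50
Cheapest is N1 - N25 - N7 - N13 at 50 ms.
So from N1 the first move is to N25.

N25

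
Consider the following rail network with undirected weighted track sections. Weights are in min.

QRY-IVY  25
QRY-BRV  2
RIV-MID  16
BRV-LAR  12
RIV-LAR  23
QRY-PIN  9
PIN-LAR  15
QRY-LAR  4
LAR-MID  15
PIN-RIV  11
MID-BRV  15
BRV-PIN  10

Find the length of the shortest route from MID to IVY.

Shortest distances from MID:
MID: 0
BRV: 15  (via MID)
LAR: 15  (via MID)
RIV: 16  (via MID)
QRY: 17  (via BRV)
PIN: 25  (via BRV)
IVY: 42  (via QRY)
Shortest route: MID → BRV → QRY → IVY = 42 min.

42 min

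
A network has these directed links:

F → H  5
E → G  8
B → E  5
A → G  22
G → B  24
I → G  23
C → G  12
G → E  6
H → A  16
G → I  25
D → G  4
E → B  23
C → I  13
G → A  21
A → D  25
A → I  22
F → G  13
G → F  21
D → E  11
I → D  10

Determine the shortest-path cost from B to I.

Compare a few routes:
B–E–G–I: 5+8+25 = 38
B–E–G–A–I: 5+8+21+22 = 56
B–E–G–F–H–A–I: 5+8+21+5+16+22 = 77
Cheapest is B–E–G–I at 38.

38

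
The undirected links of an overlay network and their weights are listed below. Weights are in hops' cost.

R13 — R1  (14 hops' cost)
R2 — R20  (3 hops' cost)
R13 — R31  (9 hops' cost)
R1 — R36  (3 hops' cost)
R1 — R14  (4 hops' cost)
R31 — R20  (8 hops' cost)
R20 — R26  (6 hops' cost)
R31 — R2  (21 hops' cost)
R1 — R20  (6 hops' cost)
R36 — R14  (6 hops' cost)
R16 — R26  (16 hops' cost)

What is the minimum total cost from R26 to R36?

Running Dijkstra from R26:
R26: 0
R20: 6  (via R26)
R2: 9  (via R20)
R1: 12  (via R20)
R31: 14  (via R20)
R36: 15  (via R1)
Shortest route: R26–R20–R1–R36 = 15 hops' cost.

15 hops' cost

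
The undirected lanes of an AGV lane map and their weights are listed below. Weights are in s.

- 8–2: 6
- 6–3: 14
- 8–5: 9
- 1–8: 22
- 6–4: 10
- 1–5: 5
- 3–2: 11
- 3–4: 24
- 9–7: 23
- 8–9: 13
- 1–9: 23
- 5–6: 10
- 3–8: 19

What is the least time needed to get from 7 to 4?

Settle nodes by increasing distance from 7:
7: 0
9: 23  (via 7)
8: 36  (via 9)
2: 42  (via 8)
5: 45  (via 8)
1: 46  (via 9)
3: 53  (via 2)
6: 55  (via 5)
4: 65  (via 6)
Shortest route: 7–9–8–5–6–4 = 65 s.

65 s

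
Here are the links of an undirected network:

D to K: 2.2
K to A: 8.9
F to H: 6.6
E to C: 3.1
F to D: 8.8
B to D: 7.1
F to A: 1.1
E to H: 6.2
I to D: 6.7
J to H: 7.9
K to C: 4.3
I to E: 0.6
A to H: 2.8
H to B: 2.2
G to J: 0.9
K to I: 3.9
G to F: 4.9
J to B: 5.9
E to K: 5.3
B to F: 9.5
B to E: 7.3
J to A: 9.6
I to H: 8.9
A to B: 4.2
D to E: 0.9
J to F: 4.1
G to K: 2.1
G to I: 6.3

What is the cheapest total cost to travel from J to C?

Shortest distances from J:
J: 0
G: 0.9  (via J)
K: 3  (via G)
F: 4.1  (via J)
A: 5.2  (via F)
D: 5.2  (via K)
B: 5.9  (via J)
E: 6.1  (via D)
I: 6.7  (via E)
C: 7.3  (via K)
Shortest route: J → G → K → C = 7.3.

7.3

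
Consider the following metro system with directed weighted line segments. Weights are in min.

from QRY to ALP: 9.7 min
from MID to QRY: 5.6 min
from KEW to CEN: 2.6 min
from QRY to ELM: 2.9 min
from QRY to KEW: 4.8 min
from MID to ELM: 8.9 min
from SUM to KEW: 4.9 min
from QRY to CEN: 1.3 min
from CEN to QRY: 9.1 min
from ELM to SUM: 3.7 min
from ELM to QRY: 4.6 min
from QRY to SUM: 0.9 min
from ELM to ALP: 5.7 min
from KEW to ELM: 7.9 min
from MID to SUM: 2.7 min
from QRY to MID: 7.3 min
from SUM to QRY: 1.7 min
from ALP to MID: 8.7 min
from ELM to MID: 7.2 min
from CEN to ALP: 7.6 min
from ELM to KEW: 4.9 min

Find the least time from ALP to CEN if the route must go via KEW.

Best ALP to KEW: ALP → MID → SUM → KEW costing 16.3
Best KEW to CEN: KEW → CEN costing 2.6
Total via KEW: 16.3 + 2.6 = 18.9 min.

18.9 min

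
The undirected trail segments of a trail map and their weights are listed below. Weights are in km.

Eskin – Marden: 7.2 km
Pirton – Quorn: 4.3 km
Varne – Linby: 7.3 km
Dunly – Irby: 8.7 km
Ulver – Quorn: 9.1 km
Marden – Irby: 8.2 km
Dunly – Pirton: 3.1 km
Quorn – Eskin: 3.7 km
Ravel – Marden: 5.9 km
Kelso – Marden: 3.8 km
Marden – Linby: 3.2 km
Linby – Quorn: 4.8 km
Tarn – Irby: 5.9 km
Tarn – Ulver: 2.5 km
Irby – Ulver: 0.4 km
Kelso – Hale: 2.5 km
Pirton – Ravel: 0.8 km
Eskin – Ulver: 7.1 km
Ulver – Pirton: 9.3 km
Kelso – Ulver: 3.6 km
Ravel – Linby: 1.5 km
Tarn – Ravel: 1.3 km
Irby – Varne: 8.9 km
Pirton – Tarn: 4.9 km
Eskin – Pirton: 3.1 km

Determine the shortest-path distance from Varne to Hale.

15.4 km

Shortest distances from Varne:
Varne: 0
Linby: 7.3  (via Varne)
Ravel: 8.8  (via Linby)
Irby: 8.9  (via Varne)
Ulver: 9.3  (via Irby)
Pirton: 9.6  (via Ravel)
Tarn: 10.1  (via Ravel)
Marden: 10.5  (via Linby)
Quorn: 12.1  (via Linby)
Dunly: 12.7  (via Pirton)
Eskin: 12.7  (via Pirton)
Kelso: 12.9  (via Ulver)
Hale: 15.4  (via Kelso)
Shortest route: Varne → Irby → Ulver → Kelso → Hale = 15.4 km.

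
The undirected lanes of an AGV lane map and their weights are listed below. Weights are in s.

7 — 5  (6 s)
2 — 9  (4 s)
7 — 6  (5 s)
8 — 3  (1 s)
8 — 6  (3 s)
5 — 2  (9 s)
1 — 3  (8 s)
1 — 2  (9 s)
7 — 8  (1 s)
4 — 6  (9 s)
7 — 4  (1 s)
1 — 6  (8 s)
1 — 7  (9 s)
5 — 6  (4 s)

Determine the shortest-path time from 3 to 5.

Running Dijkstra from 3:
3: 0
8: 1  (via 3)
7: 2  (via 8)
4: 3  (via 7)
6: 4  (via 8)
1: 8  (via 3)
5: 8  (via 7)
Shortest route: 3–8–7–5 = 8 s.

8 s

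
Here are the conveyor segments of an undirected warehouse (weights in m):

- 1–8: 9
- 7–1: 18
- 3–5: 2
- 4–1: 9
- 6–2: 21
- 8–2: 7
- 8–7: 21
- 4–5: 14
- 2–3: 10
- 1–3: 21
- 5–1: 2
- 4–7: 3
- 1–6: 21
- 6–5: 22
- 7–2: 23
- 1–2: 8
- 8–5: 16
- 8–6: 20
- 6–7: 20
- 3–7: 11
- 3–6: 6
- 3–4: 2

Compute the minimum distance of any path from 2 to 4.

Candidate routes:
2 - 1 - 4: 8+9 = 17
2 - 1 - 5 - 3 - 4: 8+2+2+2 = 14
2 - 3 - 4: 10+2 = 12
The minimum is 12 m via 2 - 3 - 4.

12 m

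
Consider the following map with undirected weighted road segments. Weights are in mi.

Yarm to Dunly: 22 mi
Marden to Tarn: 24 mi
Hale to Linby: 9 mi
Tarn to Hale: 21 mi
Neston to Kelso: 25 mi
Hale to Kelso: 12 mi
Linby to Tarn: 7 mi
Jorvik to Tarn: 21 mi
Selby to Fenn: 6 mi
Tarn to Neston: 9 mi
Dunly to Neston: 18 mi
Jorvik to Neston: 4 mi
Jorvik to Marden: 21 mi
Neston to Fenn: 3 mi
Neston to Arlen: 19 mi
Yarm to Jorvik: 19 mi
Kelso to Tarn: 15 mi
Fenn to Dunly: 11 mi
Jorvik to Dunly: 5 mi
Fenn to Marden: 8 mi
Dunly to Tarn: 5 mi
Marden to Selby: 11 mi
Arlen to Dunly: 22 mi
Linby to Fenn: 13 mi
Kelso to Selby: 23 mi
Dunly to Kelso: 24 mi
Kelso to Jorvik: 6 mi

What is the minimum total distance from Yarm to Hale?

37 mi

Running Dijkstra from Yarm:
Yarm: 0
Jorvik: 19  (via Yarm)
Dunly: 22  (via Yarm)
Neston: 23  (via Jorvik)
Kelso: 25  (via Jorvik)
Fenn: 26  (via Neston)
Tarn: 27  (via Dunly)
Selby: 32  (via Fenn)
Marden: 34  (via Fenn)
Linby: 34  (via Tarn)
Hale: 37  (via Kelso)
Shortest route: Yarm–Jorvik–Kelso–Hale = 37 mi.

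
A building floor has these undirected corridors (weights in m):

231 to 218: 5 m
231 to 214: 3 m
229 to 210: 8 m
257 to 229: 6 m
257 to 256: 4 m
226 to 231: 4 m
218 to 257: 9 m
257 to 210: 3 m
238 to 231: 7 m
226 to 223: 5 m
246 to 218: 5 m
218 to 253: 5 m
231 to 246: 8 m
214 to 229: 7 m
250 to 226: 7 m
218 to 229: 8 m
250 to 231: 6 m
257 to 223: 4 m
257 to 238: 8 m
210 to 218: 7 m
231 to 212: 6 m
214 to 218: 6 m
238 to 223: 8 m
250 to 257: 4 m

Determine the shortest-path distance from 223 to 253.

Enumerating some paths:
223 → 257 → 229 → 218 → 253: 4+6+8+5 = 23
223 → 226 → 231 → 218 → 253: 5+4+5+5 = 19
223 → 257 → 210 → 218 → 253: 4+3+7+5 = 19
223 → 257 → 218 → 253: 4+9+5 = 18
Cheapest is 223 → 257 → 218 → 253 at 18 m.

18 m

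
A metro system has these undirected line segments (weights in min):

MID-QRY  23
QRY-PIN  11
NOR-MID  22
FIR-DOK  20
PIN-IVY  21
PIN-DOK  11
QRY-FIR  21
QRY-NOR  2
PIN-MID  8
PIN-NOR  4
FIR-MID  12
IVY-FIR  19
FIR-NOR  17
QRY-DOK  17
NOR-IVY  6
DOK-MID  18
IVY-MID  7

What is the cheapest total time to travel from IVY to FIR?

Candidate routes:
IVY → FIR: 19 = 19
IVY → NOR → FIR: 6+17 = 23
The minimum is 19 min via IVY → FIR.

19 min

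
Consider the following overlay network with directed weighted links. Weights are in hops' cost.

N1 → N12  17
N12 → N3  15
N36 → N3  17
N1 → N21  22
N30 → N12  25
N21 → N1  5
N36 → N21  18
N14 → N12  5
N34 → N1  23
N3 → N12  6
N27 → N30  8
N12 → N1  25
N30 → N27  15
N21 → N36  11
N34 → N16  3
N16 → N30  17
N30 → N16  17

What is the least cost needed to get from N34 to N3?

55 hops' cost

Enumerating some paths:
N34 - N16 - N30 - N12 - N3: 3+17+25+15 = 60
N34 - N1 - N12 - N3: 23+17+15 = 55
N34 - N1 - N21 - N36 - N3: 23+22+11+17 = 73
Cheapest is N34 - N1 - N12 - N3 at 55 hops' cost.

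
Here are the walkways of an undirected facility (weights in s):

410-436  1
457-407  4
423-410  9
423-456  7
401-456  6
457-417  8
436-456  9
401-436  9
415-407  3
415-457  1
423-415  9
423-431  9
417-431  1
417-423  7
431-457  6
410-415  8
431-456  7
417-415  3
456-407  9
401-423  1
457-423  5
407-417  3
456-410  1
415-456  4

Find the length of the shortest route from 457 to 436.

Shortest distances from 457:
457: 0
415: 1  (via 457)
417: 4  (via 415)
407: 4  (via 457)
431: 5  (via 417)
456: 5  (via 415)
423: 5  (via 457)
410: 6  (via 456)
401: 6  (via 423)
436: 7  (via 410)
Shortest route: 457 → 415 → 456 → 410 → 436 = 7 s.

7 s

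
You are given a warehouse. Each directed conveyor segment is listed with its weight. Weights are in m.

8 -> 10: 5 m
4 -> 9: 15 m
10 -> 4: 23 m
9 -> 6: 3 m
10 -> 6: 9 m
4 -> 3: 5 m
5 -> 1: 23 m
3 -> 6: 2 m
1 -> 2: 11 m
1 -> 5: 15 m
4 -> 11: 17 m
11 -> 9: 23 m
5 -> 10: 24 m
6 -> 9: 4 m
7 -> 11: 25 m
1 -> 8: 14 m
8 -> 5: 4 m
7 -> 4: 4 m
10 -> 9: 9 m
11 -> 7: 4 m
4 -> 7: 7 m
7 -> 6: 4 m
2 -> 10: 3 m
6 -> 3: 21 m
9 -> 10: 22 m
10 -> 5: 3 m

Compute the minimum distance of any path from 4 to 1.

59 m

Candidate routes:
4 → 7 → 6 → 9 → 10 → 5 → 1: 7+4+4+22+3+23 = 63
4 → 3 → 6 → 9 → 10 → 5 → 1: 5+2+4+22+3+23 = 59
Cheapest is 4 → 3 → 6 → 9 → 10 → 5 → 1 at 59 m.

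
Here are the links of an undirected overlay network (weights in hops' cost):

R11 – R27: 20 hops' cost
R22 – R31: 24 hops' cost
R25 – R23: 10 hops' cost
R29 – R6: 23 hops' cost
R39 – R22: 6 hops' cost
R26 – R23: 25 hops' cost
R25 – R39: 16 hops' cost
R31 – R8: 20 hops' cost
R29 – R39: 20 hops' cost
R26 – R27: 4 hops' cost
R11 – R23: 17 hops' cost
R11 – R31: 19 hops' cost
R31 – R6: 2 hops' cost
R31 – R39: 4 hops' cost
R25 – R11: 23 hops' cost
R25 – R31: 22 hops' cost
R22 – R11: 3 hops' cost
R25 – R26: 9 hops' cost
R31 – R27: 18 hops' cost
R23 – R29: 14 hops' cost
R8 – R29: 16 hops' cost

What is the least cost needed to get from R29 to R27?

37 hops' cost

Compare a few routes:
R29 - R39 - R31 - R27: 20+4+18 = 42
R29 - R6 - R31 - R27: 23+2+18 = 43
R29 - R23 - R25 - R26 - R27: 14+10+9+4 = 37
R29 - R23 - R26 - R27: 14+25+4 = 43
The minimum is 37 hops' cost via R29 - R23 - R25 - R26 - R27.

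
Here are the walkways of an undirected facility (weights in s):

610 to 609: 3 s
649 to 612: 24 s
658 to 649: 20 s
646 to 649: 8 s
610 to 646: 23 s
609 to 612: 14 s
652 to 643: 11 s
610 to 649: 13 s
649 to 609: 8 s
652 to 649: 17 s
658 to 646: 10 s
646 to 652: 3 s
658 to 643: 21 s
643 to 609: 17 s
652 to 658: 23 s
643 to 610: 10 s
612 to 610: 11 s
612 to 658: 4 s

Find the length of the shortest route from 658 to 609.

18 s

Shortest distances from 658:
658: 0
612: 4  (via 658)
646: 10  (via 658)
652: 13  (via 646)
610: 15  (via 612)
609: 18  (via 612)
Shortest route: 658 → 612 → 609 = 18 s.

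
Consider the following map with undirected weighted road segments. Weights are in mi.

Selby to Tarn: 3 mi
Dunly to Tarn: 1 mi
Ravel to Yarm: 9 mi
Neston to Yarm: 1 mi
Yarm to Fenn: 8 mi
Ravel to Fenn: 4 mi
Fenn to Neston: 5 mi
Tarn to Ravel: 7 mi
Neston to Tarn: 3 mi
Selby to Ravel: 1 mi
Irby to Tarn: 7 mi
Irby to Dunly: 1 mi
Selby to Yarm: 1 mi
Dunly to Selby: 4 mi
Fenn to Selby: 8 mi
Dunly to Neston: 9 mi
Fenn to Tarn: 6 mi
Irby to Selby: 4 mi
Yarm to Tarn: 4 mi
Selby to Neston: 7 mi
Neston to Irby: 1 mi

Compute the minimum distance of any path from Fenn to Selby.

Compare a few routes:
Fenn - Tarn - Selby: 6+3 = 9
Fenn - Ravel - Selby: 4+1 = 5
Fenn - Selby: 8 = 8
Fenn - Neston - Yarm - Selby: 5+1+1 = 7
Cheapest is Fenn - Ravel - Selby at 5 mi.

5 mi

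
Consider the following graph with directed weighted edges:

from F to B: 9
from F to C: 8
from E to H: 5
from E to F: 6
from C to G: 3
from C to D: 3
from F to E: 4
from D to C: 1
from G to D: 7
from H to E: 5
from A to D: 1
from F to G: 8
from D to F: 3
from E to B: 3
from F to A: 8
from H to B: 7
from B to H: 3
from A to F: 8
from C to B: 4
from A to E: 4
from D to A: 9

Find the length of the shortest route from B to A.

22

Running Dijkstra from B:
B: 0
H: 3  (via B)
E: 8  (via H)
F: 14  (via E)
A: 22  (via F)
Shortest route: B → H → E → F → A = 22.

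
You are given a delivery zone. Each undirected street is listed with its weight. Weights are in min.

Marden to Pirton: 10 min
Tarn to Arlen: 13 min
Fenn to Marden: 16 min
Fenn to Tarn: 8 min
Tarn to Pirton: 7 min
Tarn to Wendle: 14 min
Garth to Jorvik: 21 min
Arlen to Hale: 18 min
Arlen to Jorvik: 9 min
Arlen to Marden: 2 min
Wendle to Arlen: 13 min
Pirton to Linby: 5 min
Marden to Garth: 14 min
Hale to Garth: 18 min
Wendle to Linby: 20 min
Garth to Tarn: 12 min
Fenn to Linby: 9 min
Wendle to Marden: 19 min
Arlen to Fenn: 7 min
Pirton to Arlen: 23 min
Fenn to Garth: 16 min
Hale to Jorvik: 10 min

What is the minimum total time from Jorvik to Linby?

Enumerating some paths:
Jorvik → Arlen → Marden → Pirton → Linby: 9+2+10+5 = 26
Jorvik → Arlen → Fenn → Tarn → Pirton → Linby: 9+7+8+7+5 = 36
Jorvik → Arlen → Fenn → Linby: 9+7+9 = 25
Jorvik → Arlen → Tarn → Pirton → Linby: 9+13+7+5 = 34
Cheapest is Jorvik → Arlen → Fenn → Linby at 25 min.

25 min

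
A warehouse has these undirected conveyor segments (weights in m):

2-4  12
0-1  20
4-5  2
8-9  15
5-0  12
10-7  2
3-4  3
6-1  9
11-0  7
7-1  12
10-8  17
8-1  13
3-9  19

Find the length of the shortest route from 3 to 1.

37 m

Running Dijkstra from 3:
3: 0
4: 3  (via 3)
5: 5  (via 4)
2: 15  (via 4)
0: 17  (via 5)
9: 19  (via 3)
11: 24  (via 0)
8: 34  (via 9)
1: 37  (via 0)
Shortest route: 3–4–5–0–1 = 37 m.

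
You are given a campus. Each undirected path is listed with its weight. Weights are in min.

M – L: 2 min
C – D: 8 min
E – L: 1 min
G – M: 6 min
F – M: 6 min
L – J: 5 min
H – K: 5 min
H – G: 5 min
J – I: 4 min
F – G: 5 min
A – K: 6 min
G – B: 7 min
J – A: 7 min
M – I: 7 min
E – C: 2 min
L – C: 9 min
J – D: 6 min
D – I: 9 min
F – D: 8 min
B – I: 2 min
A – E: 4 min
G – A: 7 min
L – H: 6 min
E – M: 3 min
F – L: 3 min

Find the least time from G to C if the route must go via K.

22 min

Shortest G→K: G → H → K = 10
Best K to C: K → A → E → C costing 12
Total via K: 10 + 12 = 22 min.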